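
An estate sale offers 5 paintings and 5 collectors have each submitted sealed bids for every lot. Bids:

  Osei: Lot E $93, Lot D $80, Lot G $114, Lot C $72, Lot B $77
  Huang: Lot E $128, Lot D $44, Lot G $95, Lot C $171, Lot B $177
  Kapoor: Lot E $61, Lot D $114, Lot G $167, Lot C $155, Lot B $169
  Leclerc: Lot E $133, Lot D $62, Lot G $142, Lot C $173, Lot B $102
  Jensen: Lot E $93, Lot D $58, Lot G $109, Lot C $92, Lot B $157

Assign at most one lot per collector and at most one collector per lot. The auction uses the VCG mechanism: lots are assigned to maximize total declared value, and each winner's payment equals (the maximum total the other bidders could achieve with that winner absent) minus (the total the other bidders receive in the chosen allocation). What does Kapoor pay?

Efficient allocation: Osei→Lot D ($80), Huang→Lot C ($171), Kapoor→Lot G ($167), Leclerc→Lot E ($133), Jensen→Lot B ($157); total welfare W = $708.
Kapoor receives Lot G at value $167, so the others get W − 167 = $541.
Without Kapoor: best allocation of the remaining 4 bidders over all 5 lots is Osei→Lot G ($114), Huang→Lot C ($171), Leclerc→Lot E ($133), Jensen→Lot B ($157), total $575.
VCG payment = (others' best without Kapoor) − (others' welfare with Kapoor) = 575 − 541 = $34.

Kapoor pays $34.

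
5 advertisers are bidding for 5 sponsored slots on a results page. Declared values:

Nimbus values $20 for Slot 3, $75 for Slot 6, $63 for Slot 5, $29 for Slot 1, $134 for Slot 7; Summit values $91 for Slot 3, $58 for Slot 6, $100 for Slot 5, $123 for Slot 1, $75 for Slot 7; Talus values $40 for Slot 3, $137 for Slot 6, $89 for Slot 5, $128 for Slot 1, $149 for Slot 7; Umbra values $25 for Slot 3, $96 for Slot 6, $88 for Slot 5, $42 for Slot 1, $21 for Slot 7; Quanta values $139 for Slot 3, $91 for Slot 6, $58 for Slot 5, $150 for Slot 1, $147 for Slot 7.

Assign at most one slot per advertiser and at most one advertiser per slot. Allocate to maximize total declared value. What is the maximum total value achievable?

This is a one-to-one assignment (maximum-weight bipartite matching).
Optimal: Nimbus→Slot 7 ($134), Summit→Slot 1 ($123), Talus→Slot 6 ($137), Umbra→Slot 5 ($88), Quanta→Slot 3 ($139) — total 134+123+137+88+139 = $621.
Column-greedy (each slot in turn goes to its best remaining advertiser) gives $552, worse by 69.
Next-best assignment: Nimbus→Slot 7, Summit→Slot 3, Talus→Slot 6, Umbra→Slot 5, Quanta→Slot 1 = $600.
Swapping Summit↔Nimbus (Summit→Slot 7 $75, Nimbus→Slot 1 $29) loses 153.

Max total: $621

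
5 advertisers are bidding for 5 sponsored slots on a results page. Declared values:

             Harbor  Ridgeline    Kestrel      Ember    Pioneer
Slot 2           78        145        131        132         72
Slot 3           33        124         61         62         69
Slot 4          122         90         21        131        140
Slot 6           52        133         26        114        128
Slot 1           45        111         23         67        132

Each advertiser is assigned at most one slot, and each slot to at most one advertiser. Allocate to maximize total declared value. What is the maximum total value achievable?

Optimal: Harbor→Slot 4 ($122), Ridgeline→Slot 3 ($124), Kestrel→Slot 2 ($131), Ember→Slot 6 ($114), Pioneer→Slot 1 ($132) — total 122+124+131+114+132 = $623.
Row-greedy (each advertiser in turn takes its best remaining slot) gives $574, worse by 49.
Swapping Kestrel↔Ridgeline (Kestrel→Slot 3 $61, Ridgeline→Slot 2 $145) loses 49.

Max total: $623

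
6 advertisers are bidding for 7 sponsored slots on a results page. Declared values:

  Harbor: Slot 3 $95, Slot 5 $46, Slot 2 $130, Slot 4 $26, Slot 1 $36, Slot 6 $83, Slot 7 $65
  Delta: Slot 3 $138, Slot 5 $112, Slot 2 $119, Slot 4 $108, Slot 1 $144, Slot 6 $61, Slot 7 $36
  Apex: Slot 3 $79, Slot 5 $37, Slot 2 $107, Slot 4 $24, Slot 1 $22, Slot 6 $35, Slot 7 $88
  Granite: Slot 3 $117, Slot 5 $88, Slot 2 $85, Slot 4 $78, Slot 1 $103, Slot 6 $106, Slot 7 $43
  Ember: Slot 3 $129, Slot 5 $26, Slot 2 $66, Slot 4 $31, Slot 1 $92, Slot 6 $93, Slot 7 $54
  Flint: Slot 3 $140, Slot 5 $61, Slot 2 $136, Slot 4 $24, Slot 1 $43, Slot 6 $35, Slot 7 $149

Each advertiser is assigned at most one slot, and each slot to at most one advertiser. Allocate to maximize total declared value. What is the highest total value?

Optimal: Harbor→Slot 6 ($83), Delta→Slot 1 ($144), Apex→Slot 2 ($107), Granite→Slot 5 ($88), Ember→Slot 3 ($129), Flint→Slot 7 ($149) — total 83+144+107+88+129+149 = $700.
Row-greedy (each advertiser in turn takes its best remaining slot) gives $633, worse by 67.
Next-best assignment: Harbor→Slot 2, Delta→Slot 1, Apex→Slot 5, Granite→Slot 6, Ember→Slot 3, Flint→Slot 7 = $695.
Every other assignment is strictly worse.

Maximum total: $700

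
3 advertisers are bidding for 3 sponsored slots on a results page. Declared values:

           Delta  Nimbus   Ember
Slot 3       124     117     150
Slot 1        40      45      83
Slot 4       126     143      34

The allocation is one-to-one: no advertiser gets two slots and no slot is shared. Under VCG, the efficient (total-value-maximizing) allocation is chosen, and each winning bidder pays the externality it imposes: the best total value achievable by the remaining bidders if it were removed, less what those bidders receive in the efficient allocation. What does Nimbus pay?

Efficient allocation: Delta→Slot 3 ($124), Nimbus→Slot 4 ($143), Ember→Slot 1 ($83); total welfare W = $350.
Nimbus receives Slot 4 at value $143, so the others get W − 143 = $207.
Without Nimbus: best allocation of the remaining 2 bidders over all 3 slots is Delta→Slot 4 ($126), Ember→Slot 3 ($150), total $276.
VCG payment = (others' best without Nimbus) − (others' welfare with Nimbus) = 276 − 207 = $69.

Nimbus pays $69.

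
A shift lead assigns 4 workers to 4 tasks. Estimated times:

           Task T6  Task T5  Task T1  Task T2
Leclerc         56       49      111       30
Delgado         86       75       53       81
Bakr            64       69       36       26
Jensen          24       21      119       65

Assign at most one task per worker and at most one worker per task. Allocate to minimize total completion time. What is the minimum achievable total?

Optimal: Leclerc→Task T5 (49 min), Delgado→Task T1 (53 min), Bakr→Task T2 (26 min), Jensen→Task T6 (24 min) — total 49+53+26+24 = 152 min.
Min-entry greedy (repeatedly take the single cheapest remaining cell) gives 156 min, worse by 4.
Next-best assignment: Leclerc→Task T6, Delgado→Task T1, Bakr→Task T2, Jensen→Task T5 = 156 min.
Swapping Bakr↔Leclerc (Bakr→Task T5 69 min, Leclerc→Task T2 30 min) adds 24.
Checked against all permutations: 152 min is optimal.

Minimum total: 152 min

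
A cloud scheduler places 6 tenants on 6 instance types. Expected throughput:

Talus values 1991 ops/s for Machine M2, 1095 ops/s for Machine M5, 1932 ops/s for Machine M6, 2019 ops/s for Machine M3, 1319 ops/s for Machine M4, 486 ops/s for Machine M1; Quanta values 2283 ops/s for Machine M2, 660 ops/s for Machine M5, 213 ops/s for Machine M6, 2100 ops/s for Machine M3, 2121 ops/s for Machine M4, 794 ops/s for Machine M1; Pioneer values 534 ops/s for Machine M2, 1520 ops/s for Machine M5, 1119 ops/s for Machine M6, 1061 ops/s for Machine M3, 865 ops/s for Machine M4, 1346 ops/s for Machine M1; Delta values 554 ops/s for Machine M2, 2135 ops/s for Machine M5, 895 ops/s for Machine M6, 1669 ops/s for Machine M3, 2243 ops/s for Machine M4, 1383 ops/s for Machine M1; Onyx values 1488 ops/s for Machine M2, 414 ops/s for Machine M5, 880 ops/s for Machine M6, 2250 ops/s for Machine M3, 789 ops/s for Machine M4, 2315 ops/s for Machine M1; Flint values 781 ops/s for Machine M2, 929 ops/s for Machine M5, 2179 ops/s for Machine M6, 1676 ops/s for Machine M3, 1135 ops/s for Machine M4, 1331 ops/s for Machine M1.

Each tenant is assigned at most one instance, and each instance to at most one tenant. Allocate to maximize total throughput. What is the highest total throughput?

Optimal: Talus→Machine M3 (2019 ops/s), Quanta→Machine M2 (2283 ops/s), Pioneer→Machine M5 (1520 ops/s), Delta→Machine M4 (2243 ops/s), Onyx→Machine M1 (2315 ops/s), Flint→Machine M6 (2179 ops/s) — total 2019+2283+1520+2243+2315+2179 = 12559 ops/s.
Column-greedy (each instance in turn goes to its best remaining tenant) gives 11512 ops/s, worse by 1047.
Next-best assignment: Talus→Machine M2, Quanta→Machine M3, Pioneer→Machine M5, Delta→Machine M4, Onyx→Machine M1, Flint→Machine M6 = 12348 ops/s.
No other one-to-one assignment exceeds 12559 ops/s.

Max total: 12559 ops/s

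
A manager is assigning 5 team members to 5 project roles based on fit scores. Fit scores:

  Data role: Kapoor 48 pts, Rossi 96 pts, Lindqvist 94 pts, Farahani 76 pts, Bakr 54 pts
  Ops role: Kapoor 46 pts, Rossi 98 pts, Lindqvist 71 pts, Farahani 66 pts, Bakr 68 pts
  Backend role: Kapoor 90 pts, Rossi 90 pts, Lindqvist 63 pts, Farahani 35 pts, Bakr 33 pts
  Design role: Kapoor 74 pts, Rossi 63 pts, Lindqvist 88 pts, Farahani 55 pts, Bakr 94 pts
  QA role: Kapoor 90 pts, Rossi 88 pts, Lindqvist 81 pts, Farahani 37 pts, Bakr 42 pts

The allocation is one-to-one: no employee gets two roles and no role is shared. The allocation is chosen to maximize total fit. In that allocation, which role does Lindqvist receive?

Lindqvist receives QA role.

Optimal: Kapoor→Backend role (90 pts), Rossi→Ops role (98 pts), Lindqvist→QA role (81 pts), Farahani→Data role (76 pts), Bakr→Design role (94 pts) — total 90+98+81+76+94 = 439 pts.
Max-entry greedy (repeatedly take the single best remaining cell) gives 413 pts, worse by 26.
Checked against all permutations: 439 pts is optimal.
Lindqvist's own top role is Data role (94 pts), but forcing Lindqvist→Data role and reassigning the rest optimally gives only 434 pts — worse by 5.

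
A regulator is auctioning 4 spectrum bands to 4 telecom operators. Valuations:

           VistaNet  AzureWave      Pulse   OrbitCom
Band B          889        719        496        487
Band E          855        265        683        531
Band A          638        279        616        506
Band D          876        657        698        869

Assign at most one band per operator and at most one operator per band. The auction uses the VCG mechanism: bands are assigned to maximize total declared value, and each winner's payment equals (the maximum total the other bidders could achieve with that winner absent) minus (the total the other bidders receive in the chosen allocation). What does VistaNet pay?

Efficient allocation: VistaNet→Band E ($855M), AzureWave→Band B ($719M), Pulse→Band A ($616M), OrbitCom→Band D ($869M); total welfare W = $3059M.
VistaNet receives Band E at value $855M, so the others get W − 855 = $2204M.
Without VistaNet: best allocation of the remaining 3 bidders over all 4 bands is AzureWave→Band B ($719M), Pulse→Band E ($683M), OrbitCom→Band D ($869M), total $2271M.
VCG payment = (others' best without VistaNet) − (others' welfare with VistaNet) = 2271 − 2204 = $67M.

VistaNet pays $67M.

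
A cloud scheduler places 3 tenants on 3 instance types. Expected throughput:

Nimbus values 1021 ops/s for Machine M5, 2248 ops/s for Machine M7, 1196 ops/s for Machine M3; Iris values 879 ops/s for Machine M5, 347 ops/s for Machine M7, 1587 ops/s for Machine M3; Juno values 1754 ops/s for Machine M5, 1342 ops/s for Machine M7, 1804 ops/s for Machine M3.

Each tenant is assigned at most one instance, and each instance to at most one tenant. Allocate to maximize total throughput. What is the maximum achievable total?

Optimal: Nimbus→Machine M7 (2248 ops/s), Iris→Machine M3 (1587 ops/s), Juno→Machine M5 (1754 ops/s) — total 2248+1587+1754 = 5589 ops/s.
Max-entry greedy (repeatedly take the single best remaining cell) gives 4931 ops/s, worse by 658.
Next-best assignment: Nimbus→Machine M7, Iris→Machine M5, Juno→Machine M3 = 4931 ops/s.

Maximum total: 5589 ops/s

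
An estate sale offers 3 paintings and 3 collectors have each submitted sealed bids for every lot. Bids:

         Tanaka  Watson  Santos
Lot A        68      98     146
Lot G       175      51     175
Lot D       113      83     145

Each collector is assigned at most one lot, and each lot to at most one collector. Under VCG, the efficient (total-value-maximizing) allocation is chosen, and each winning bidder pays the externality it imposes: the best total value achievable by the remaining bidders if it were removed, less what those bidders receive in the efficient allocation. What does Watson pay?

Watson pays $1.

Efficient allocation: Tanaka→Lot G ($175), Watson→Lot A ($98), Santos→Lot D ($145); total welfare W = $418.
Watson receives Lot A at value $98, so the others get W − 98 = $320.
Without Watson: best allocation of the remaining 2 bidders over all 3 lots is Tanaka→Lot G ($175), Santos→Lot A ($146), total $321.
VCG payment = (others' best without Watson) − (others' welfare with Watson) = 321 − 320 = $1.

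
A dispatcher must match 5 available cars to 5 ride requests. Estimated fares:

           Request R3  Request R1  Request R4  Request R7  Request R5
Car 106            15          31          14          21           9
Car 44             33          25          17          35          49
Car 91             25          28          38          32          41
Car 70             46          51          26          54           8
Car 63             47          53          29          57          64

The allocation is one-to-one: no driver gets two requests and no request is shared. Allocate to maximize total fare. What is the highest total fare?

Max total: $221

This is a one-to-one assignment (maximum-weight bipartite matching).
Optimal: Car 106→Request R1 ($31), Car 44→Request R5 ($49), Car 91→Request R4 ($38), Car 70→Request R3 ($46), Car 63→Request R7 ($57) — total 31+49+38+46+57 = $221.
Column-greedy (each request in turn goes to its best remaining driver) gives $180, worse by 41.
No other one-to-one assignment exceeds $221.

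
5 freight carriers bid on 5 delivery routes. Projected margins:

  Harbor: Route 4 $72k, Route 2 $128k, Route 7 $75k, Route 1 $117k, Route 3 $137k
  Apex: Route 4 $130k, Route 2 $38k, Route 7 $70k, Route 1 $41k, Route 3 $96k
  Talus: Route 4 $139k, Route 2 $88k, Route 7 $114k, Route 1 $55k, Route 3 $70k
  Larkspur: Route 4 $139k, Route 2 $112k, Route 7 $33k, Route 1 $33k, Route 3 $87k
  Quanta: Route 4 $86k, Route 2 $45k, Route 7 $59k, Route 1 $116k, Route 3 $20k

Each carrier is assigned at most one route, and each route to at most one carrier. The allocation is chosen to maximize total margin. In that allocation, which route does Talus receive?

Optimal: Harbor→Route 3 ($137k), Apex→Route 4 ($130k), Talus→Route 7 ($114k), Larkspur→Route 2 ($112k), Quanta→Route 1 ($116k) — total 137+130+114+112+116 = $609k.
Max-entry greedy (repeatedly take the single best remaining cell) gives $574k, worse by 35.
Next-best assignment: Harbor→Route 2, Apex→Route 3, Talus→Route 7, Larkspur→Route 4, Quanta→Route 1 = $593k.
Swapping Apex↔Larkspur (Apex→Route 2 $38k, Larkspur→Route 4 $139k) loses 65.
Talus's own top route is Route 4 ($139k), but forcing Talus→Route 4 and reassigning the rest optimally gives only $574k — worse by 35.

Talus receives Route 7.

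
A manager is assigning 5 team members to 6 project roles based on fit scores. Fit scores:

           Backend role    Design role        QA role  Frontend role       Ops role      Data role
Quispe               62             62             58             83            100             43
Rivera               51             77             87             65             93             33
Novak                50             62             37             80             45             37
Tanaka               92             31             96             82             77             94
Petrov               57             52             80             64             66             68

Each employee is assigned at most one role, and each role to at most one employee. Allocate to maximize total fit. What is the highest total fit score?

Maximum total: 431 pts

Optimal: Quispe→Ops role (100 pts), Rivera→Design role (77 pts), Novak→Frontend role (80 pts), Tanaka→Data role (94 pts), Petrov→QA role (80 pts) — total 100+77+80+94+80 = 431 pts.
Max-entry greedy (repeatedly take the single best remaining cell) gives 421 pts, worse by 10.
Next-best assignment: Quispe→Ops role, Rivera→Design role, Novak→Frontend role, Tanaka→Backend role, Petrov→QA role = 429 pts.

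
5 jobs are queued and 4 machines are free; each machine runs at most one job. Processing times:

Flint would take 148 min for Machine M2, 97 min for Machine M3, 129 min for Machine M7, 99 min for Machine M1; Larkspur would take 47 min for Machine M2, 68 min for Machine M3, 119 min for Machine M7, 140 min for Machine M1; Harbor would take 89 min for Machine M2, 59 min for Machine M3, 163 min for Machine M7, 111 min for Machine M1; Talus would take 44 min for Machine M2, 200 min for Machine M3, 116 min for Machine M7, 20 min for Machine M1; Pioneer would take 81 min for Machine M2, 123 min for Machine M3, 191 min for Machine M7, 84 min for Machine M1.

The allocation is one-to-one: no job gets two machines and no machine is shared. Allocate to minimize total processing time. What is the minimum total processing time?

Min total: 255 min

Optimal: Larkspur→Machine M2 (47 min), Harbor→Machine M3 (59 min), Flint→Machine M7 (129 min), Talus→Machine M1 (20 min) — total 47+59+129+20 = 255 min.
Column-greedy (each machine in turn goes to its cheapest remaining job) gives 306 min, worse by 51.
Next-best assignment: Pioneer→Machine M2, Harbor→Machine M3, Larkspur→Machine M7, Talus→Machine M1 = 279 min.
Swapping Harbor↔Flint (Harbor→Machine M7 163 min, Flint→Machine M3 97 min) adds 72.
Every other assignment is strictly worse.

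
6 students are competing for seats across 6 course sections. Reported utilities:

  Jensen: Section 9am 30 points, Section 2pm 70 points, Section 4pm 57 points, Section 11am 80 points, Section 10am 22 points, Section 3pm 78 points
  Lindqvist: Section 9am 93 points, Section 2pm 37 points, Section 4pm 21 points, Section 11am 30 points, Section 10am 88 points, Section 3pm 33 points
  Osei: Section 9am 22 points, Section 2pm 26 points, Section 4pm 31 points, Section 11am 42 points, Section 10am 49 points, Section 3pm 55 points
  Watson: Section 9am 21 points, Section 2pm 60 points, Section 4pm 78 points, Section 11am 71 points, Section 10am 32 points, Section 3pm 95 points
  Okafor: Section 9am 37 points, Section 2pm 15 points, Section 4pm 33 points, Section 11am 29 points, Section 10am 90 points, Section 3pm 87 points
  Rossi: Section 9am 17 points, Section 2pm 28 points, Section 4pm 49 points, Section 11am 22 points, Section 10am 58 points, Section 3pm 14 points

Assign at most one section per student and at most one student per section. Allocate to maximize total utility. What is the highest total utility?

Optimal: Jensen→Section 2pm (70 points), Lindqvist→Section 9am (93 points), Osei→Section 11am (42 points), Watson→Section 3pm (95 points), Okafor→Section 10am (90 points), Rossi→Section 4pm (49 points) — total 70+93+42+95+90+49 = 439 points.
Row-greedy (each student in turn takes its best remaining section) gives 424 points, worse by 15.
Every other assignment is strictly worse.

Maximum total: 439 points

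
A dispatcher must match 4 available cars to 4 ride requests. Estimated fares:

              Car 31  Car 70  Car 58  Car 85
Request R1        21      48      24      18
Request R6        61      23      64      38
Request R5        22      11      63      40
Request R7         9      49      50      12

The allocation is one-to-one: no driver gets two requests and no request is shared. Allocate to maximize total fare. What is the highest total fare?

Optimal: Car 31→Request R6 ($61), Car 70→Request R1 ($48), Car 58→Request R7 ($50), Car 85→Request R5 ($40) — total 61+48+50+40 = $199.
Row-greedy (each driver in turn takes its best remaining request) gives $191, worse by 8.

Maximum total: $199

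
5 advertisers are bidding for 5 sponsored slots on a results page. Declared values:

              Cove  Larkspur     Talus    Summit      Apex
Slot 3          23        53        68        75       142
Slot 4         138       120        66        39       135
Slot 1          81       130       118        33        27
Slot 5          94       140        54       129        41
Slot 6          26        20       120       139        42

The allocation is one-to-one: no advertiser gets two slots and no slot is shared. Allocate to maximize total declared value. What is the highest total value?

Max total: $677

Optimal: Cove→Slot 4 ($138), Larkspur→Slot 5 ($140), Talus→Slot 1 ($118), Summit→Slot 6 ($139), Apex→Slot 3 ($142) — total 138+140+118+139+142 = $677.
Column-greedy (each slot in turn goes to its best remaining advertiser) gives $659, worse by 18.
Next-best assignment: Cove→Slot 4, Larkspur→Slot 1, Talus→Slot 6, Summit→Slot 5, Apex→Slot 3 = $659.
No other one-to-one assignment exceeds $677.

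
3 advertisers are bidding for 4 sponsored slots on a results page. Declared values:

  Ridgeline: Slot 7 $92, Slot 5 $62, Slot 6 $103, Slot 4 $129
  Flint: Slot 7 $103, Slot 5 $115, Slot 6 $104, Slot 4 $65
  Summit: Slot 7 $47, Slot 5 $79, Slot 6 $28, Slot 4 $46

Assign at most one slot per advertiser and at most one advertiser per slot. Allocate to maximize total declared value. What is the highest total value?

Max total: $312

Optimal: Ridgeline→Slot 4 ($129), Flint→Slot 6 ($104), Summit→Slot 5 ($79) — total 129+104+79 = $312.
Row-greedy (each advertiser in turn takes its best remaining slot) gives $291, worse by 21.
Swapping Ridgeline↔Flint (Ridgeline→Slot 6 $103, Flint→Slot 4 $65) loses 65.
No other one-to-one assignment exceeds $312.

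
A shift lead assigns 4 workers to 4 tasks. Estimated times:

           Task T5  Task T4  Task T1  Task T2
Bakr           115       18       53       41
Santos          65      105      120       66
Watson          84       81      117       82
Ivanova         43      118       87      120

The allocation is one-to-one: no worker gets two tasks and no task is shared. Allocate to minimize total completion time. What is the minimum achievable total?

Treat this as an assignment problem: match each worker to one task.
Optimal: Bakr→Task T1 (53 min), Santos→Task T2 (66 min), Watson→Task T4 (81 min), Ivanova→Task T5 (43 min) — total 53+66+81+43 = 243 min.
Min-entry greedy (repeatedly take the single cheapest remaining cell) gives 244 min, worse by 1.
Swapping Santos↔Bakr (Santos→Task T1 120 min, Bakr→Task T2 41 min) adds 42.
Every other assignment is strictly worse.

Minimum total: 243 min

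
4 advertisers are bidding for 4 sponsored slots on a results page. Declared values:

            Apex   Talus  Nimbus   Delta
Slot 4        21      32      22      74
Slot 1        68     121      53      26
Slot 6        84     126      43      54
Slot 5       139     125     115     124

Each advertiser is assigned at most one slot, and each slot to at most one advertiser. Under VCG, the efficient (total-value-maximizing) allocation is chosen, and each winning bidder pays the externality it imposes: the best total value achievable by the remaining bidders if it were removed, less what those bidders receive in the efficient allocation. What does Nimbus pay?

Efficient allocation: Apex→Slot 6 ($84), Talus→Slot 1 ($121), Nimbus→Slot 5 ($115), Delta→Slot 4 ($74); total welfare W = $394.
Nimbus receives Slot 5 at value $115, so the others get W − 115 = $279.
Without Nimbus: best allocation of the remaining 3 bidders over all 4 slots is Apex→Slot 5 ($139), Talus→Slot 6 ($126), Delta→Slot 4 ($74), total $339.
VCG payment = (others' best without Nimbus) − (others' welfare with Nimbus) = 339 − 279 = $60.

Nimbus pays $60.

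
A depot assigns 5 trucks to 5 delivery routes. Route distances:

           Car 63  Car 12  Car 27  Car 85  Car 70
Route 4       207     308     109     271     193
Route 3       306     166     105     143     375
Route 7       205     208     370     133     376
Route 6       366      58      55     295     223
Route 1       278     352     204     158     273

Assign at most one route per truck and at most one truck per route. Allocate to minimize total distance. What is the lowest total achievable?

Minimum total: 719 km

Optimal: Car 63→Route 7 (205 km), Car 12→Route 6 (58 km), Car 27→Route 3 (105 km), Car 85→Route 1 (158 km), Car 70→Route 4 (193 km) — total 205+58+105+158+193 = 719 km.
Column-greedy (each route in turn goes to its cheapest remaining truck) gives 788 km, worse by 69.
Swapping Car 27↔Car 70 (Car 27→Route 4 109 km, Car 70→Route 3 375 km) adds 186.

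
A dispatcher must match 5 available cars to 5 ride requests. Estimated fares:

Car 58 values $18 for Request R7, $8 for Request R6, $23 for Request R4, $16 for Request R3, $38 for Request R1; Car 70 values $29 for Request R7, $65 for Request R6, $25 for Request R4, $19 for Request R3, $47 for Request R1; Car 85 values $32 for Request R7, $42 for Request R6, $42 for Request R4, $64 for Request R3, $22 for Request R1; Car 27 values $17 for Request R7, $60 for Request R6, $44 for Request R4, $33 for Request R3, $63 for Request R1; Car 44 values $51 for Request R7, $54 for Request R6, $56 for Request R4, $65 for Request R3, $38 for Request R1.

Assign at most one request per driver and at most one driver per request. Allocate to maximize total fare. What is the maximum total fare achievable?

Maximum total: $266

This is a one-to-one assignment (maximum-weight bipartite matching).
Optimal: Car 58→Request R7 ($18), Car 70→Request R6 ($65), Car 85→Request R3 ($64), Car 27→Request R1 ($63), Car 44→Request R4 ($56) — total 18+65+64+63+56 = $266.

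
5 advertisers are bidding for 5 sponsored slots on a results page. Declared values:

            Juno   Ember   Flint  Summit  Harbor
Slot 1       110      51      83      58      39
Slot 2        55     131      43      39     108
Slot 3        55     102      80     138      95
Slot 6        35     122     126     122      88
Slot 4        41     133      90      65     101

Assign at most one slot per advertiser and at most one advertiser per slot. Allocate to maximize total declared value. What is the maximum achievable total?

Maximum total: $615

Optimal: Juno→Slot 1 ($110), Ember→Slot 4 ($133), Flint→Slot 6 ($126), Summit→Slot 3 ($138), Harbor→Slot 2 ($108) — total 110+133+126+138+108 = $615.
Column-greedy (each slot in turn goes to its best remaining advertiser) gives $606, worse by 9.
No other one-to-one assignment exceeds $615.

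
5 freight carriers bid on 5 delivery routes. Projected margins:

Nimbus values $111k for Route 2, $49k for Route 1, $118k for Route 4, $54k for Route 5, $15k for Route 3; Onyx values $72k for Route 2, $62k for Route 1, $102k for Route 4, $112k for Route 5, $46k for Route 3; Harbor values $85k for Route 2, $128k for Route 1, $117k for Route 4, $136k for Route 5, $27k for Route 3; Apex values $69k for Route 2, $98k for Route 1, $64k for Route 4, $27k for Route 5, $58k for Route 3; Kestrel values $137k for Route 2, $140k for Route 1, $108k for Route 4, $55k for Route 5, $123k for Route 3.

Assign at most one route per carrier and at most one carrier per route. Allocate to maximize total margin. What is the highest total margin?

Maximum total: $570k

Optimal: Nimbus→Route 2 ($111k), Onyx→Route 4 ($102k), Harbor→Route 5 ($136k), Apex→Route 1 ($98k), Kestrel→Route 3 ($123k) — total 111+102+136+98+123 = $570k.
Max-entry greedy (repeatedly take the single best remaining cell) gives $524k, worse by 46.
Next-best assignment: Nimbus→Route 2, Onyx→Route 5, Harbor→Route 4, Apex→Route 1, Kestrel→Route 3 = $561k.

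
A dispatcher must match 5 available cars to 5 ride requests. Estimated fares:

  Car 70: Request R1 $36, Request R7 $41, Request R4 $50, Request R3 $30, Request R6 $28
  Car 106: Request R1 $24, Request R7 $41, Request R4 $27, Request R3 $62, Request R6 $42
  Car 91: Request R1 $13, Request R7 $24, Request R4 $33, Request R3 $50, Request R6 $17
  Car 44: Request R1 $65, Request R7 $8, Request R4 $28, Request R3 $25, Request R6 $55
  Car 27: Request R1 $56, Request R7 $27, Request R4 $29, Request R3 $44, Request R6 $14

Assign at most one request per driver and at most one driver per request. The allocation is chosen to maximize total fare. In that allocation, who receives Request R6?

Optimal: Car 70→Request R4 ($50), Car 106→Request R7 ($41), Car 91→Request R3 ($50), Car 44→Request R6 ($55), Car 27→Request R1 ($56) — total 50+41+50+55+56 = $252.
Every other assignment is strictly worse.
Car 44's own top request is Request R1 ($65), but forcing Car 44→Request R1 and reassigning the rest optimally gives only $234 — worse by 18.

Car 44 receives Request R6.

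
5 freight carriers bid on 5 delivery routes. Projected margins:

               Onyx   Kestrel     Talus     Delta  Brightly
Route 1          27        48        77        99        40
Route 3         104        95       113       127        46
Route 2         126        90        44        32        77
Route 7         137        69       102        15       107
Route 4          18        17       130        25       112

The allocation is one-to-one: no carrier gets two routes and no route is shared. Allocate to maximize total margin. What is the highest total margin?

Optimal: Onyx→Route 2 ($126k), Kestrel→Route 3 ($95k), Talus→Route 4 ($130k), Delta→Route 1 ($99k), Brightly→Route 7 ($107k) — total 126+95+130+99+107 = $557k.
Row-greedy (each carrier in turn takes its best remaining route) gives $538k, worse by 19.

Maximum total: $557k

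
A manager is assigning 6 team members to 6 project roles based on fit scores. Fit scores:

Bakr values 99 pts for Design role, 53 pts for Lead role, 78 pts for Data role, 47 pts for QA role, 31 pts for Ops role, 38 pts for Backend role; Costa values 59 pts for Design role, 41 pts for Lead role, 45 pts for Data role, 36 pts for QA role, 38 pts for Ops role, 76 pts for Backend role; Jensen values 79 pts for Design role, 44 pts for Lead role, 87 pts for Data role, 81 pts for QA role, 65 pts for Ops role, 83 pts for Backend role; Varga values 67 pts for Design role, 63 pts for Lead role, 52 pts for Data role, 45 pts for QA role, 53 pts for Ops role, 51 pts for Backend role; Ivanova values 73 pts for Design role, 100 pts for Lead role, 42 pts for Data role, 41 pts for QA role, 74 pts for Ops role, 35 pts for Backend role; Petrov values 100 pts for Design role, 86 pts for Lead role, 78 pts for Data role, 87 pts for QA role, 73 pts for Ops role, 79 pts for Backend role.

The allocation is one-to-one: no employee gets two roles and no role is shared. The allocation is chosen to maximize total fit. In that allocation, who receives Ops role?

Treat this as an assignment problem: match each employee to one role.
Optimal: Bakr→Design role (99 pts), Costa→Backend role (76 pts), Jensen→Data role (87 pts), Varga→Ops role (53 pts), Ivanova→Lead role (100 pts), Petrov→QA role (87 pts) — total 99+76+87+53+100+87 = 502 pts.
Column-greedy (each role in turn goes to its best remaining employee) gives 463 pts, worse by 39.
Next-best assignment: Bakr→Data role, Costa→Backend role, Jensen→QA role, Varga→Ops role, Ivanova→Lead role, Petrov→Design role = 488 pts.
Swapping Petrov↔Ivanova (Petrov→Lead role 86 pts, Ivanova→QA role 41 pts) loses 60.
Checked against all permutations: 502 pts is optimal.
Varga's own top role is Design role (67 pts), but forcing Varga→Design role and reassigning the rest optimally gives only 475 pts — worse by 27.

Varga receives Ops role.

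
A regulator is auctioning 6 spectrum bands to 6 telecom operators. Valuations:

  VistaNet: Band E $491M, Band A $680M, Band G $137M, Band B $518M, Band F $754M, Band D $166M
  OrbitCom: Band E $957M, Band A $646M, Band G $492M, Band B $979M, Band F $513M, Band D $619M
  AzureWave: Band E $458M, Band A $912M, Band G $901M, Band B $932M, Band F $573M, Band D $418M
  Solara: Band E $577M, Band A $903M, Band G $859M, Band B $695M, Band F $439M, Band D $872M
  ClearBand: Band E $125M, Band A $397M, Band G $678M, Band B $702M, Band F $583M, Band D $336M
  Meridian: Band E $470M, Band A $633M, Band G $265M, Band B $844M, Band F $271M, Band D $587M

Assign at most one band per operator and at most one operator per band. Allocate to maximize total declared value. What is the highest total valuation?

Optimal: VistaNet→Band F ($754M), OrbitCom→Band E ($957M), AzureWave→Band A ($912M), Solara→Band D ($872M), ClearBand→Band G ($678M), Meridian→Band B ($844M) — total 754+957+912+872+678+844 = $5017M.

Max total: $5017M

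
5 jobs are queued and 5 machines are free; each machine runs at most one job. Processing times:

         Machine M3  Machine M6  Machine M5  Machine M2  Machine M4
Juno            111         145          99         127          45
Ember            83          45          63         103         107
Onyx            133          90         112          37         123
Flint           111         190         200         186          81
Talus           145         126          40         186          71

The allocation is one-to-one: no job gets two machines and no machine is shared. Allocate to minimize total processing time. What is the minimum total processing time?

This is a one-to-one assignment (minimum-cost bipartite matching).
Optimal: Juno→Machine M4 (45 min), Ember→Machine M6 (45 min), Onyx→Machine M2 (37 min), Flint→Machine M3 (111 min), Talus→Machine M5 (40 min) — total 45+45+37+111+40 = 278 min.
Column-greedy (each machine in turn goes to its cheapest remaining job) gives 421 min, worse by 143.
No other one-to-one assignment undercuts 278 min.

Min total: 278 min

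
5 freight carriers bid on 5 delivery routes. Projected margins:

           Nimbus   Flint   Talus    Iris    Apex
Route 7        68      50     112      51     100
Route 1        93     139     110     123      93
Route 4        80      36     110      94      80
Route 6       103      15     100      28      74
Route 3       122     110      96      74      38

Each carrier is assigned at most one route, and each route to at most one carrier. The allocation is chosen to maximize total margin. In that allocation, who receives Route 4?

Optimal: Nimbus→Route 3 ($122k), Flint→Route 1 ($139k), Talus→Route 6 ($100k), Iris→Route 4 ($94k), Apex→Route 7 ($100k) — total 122+139+100+94+100 = $555k.
Row-greedy (each carrier in turn takes its best remaining route) gives $541k, worse by 14.
No other one-to-one assignment exceeds $555k.
Iris's own top route is Route 1 ($123k), but forcing Iris→Route 1 and reassigning the rest optimally gives only $546k — worse by 9.

Iris receives Route 4.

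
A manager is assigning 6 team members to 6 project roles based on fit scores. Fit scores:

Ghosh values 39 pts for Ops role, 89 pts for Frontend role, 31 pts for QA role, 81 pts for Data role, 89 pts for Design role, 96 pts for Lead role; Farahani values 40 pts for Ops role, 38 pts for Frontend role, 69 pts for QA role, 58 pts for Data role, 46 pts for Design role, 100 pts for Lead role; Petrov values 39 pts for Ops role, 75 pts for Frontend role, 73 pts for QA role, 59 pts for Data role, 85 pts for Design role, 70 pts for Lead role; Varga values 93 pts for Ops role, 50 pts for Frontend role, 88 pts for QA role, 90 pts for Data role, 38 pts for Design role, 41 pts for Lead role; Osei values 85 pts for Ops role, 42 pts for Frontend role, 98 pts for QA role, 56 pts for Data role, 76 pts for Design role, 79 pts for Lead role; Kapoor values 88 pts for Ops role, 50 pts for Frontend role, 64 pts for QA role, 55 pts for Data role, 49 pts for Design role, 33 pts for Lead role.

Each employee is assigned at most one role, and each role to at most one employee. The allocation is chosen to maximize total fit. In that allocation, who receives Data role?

Varga receives Data role.

Treat this as an assignment problem: match each employee to one role.
Optimal: Ghosh→Frontend role (89 pts), Farahani→Lead role (100 pts), Petrov→Design role (85 pts), Varga→Data role (90 pts), Osei→QA role (98 pts), Kapoor→Ops role (88 pts) — total 89+100+85+90+98+88 = 550 pts.
Row-greedy (each employee in turn takes its best remaining role) gives 449 pts, worse by 101.
Varga's own top role is Ops role (93 pts), but forcing Varga→Ops role and reassigning the rest optimally gives only 520 pts — worse by 30.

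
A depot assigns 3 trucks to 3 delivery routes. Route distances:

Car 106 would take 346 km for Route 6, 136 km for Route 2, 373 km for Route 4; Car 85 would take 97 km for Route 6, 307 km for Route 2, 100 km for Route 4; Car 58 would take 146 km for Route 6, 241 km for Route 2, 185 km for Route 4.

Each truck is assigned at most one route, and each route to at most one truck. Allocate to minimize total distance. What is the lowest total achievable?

Min total: 382 km

Optimal: Car 106→Route 2 (136 km), Car 85→Route 4 (100 km), Car 58→Route 6 (146 km) — total 136+100+146 = 382 km.
Column-greedy (each route in turn goes to its cheapest remaining truck) gives 418 km, worse by 36.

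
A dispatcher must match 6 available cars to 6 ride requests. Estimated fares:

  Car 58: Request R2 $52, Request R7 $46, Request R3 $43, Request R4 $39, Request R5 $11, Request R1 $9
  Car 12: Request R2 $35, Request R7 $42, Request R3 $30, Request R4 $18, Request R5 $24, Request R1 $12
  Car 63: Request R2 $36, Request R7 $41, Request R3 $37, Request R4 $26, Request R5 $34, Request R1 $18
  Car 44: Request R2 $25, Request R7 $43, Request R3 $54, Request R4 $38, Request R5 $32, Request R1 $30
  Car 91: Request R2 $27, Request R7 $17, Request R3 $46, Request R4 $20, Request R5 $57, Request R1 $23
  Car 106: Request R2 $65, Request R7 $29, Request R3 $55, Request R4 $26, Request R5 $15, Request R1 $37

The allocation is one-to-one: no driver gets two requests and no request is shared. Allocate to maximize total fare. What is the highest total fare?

Optimal: Car 58→Request R4 ($39), Car 12→Request R7 ($42), Car 63→Request R1 ($18), Car 44→Request R3 ($54), Car 91→Request R5 ($57), Car 106→Request R2 ($65) — total 39+42+18+54+57+65 = $275.
Row-greedy (each driver in turn takes its best remaining request) gives $263, worse by 12.
Next-best assignment: Car 58→Request R4, Car 12→Request R7, Car 63→Request R3, Car 44→Request R1, Car 91→Request R5, Car 106→Request R2 = $270.
Swapping Car 12↔Car 44 (Car 12→Request R3 $30, Car 44→Request R7 $43) loses 23.
Every other assignment is strictly worse.

Maximum total: $275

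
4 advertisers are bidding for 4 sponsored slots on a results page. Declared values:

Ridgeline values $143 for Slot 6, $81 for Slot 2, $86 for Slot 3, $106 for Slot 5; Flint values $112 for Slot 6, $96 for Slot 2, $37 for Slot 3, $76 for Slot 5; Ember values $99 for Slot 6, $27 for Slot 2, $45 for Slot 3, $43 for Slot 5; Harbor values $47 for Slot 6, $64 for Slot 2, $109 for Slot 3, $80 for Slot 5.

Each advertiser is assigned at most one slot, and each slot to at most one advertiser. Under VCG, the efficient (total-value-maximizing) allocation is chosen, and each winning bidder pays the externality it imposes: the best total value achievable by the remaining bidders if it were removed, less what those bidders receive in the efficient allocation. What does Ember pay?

Efficient allocation: Ridgeline→Slot 5 ($106), Flint→Slot 2 ($96), Ember→Slot 6 ($99), Harbor→Slot 3 ($109); total welfare W = $410.
Ember receives Slot 6 at value $99, so the others get W − 99 = $311.
Without Ember: best allocation of the remaining 3 bidders over all 4 slots is Ridgeline→Slot 6 ($143), Flint→Slot 2 ($96), Harbor→Slot 3 ($109), total $348.
VCG payment = (others' best without Ember) − (others' welfare with Ember) = 348 − 311 = $37.

Ember pays $37.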